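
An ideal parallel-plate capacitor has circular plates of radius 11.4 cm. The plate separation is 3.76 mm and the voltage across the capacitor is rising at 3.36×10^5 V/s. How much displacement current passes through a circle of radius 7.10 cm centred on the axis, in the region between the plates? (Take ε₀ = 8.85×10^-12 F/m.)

1.25×10^-5 A

I_d = C dV/dt with C = ε₀πR²/d = 9.610×10^-11 F, so I_d = (9.610×10^-11)(3.36×10^5) = 3.229×10^-5 A.
The field is uniform, so I_d,enc = I_d (r/R)² = (3.229×10^-5)(7.10/11.4)² = 1.25×10^-5 A.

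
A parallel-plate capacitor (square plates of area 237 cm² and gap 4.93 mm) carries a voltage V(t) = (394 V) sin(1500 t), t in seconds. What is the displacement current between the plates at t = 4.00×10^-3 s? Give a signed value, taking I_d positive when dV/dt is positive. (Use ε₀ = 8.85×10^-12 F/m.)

dV/dt = (394)(1500)·cos(6) = 5.675×10^5 V/s.
I_d = C dV/dt with C = ε₀A/d = (8.85×10^-12)(0.0237)/(4.93×10^-3) = 4.254×10^-11 F, so I_d = (4.254×10^-11)(5.675×10^5) = 2.41×10^-5 A.

2.41×10^-5 A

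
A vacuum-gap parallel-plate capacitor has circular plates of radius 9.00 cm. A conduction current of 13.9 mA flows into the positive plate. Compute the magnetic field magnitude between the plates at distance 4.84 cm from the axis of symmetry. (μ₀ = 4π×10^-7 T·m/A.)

No conduction current crosses the gap, so I_d there equals the 0.0139 A in the leads.
∮B·dl = μ₀ I_d,enc with I_d,enc = I_d r²/R² = 4.020×10^-3 A; so B = μ₀ I_d,enc/(2πr) = 1.66×10^-8 T.

1.66×10^-8 T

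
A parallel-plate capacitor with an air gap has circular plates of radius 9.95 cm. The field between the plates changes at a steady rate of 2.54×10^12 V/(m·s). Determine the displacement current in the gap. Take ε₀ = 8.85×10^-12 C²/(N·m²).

The displacement current is ε₀ times dΦ_E/dt = ε₀ A dE/dt = (8.85×10^-12)(0.03110)(2.54×10^12) = 0.699 A.

0.699 A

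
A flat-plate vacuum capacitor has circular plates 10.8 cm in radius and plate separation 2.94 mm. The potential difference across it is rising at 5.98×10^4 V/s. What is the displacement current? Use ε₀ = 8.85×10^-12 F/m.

6.60×10^-6 A

The displacement current equals the charging current C dV/dt. With C = ε₀A/d = (8.85×10^-12)(0.03664)/(2.94×10^-3) = 1.103×10^-10 F, I_d = (1.103×10^-10)(5.98×10^4) = 6.60×10^-6 A.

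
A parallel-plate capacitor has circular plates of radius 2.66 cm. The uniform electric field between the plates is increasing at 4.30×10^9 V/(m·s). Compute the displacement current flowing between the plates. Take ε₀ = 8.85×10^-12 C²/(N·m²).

8.46×10^-5 A

The displacement current is ε₀ times dΦ_E/dt = ε₀ A dE/dt = (8.85×10^-12)(2.223×10^-3)(4.30×10^9) = 8.46×10^-5 A.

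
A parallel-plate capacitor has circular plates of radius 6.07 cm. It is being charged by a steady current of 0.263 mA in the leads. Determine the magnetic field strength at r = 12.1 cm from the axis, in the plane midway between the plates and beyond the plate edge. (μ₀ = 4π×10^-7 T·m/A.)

4.35×10^-10 T

By continuity the displacement current in the gap matches the conduction current: I_d = 2.63×10^-4 A.
For r ≥ R the full I_d is enclosed: B = μ₀ I_d/(2πr) = (4π×10^-7)(2.63×10^-4)/(2π·0.121) = 4.35×10^-10 T.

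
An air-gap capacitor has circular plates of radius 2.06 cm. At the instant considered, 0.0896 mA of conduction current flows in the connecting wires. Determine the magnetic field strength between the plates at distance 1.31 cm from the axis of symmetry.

5.53×10^-10 T

No conduction current crosses the gap, so I_d there equals the 8.96×10^-5 A in the leads.
For r < R the Ampère–Maxwell law gives B(2πr) = μ₀ I_d (r²/R²), so B = μ₀ I_d r/(2πR²) = (4π×10^-7)(8.96×10^-5)(0.0131)/(2π·0.0206²) = 5.53×10^-10 T.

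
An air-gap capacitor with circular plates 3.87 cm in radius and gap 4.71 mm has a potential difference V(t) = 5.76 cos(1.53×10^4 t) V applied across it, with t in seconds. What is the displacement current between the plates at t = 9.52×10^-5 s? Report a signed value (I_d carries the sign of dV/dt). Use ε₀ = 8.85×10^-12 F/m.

-7.74×10^-7 A

C = ε₀A/d = (8.85×10^-12)(4.705×10^-3)/(4.71×10^-3) = 8.841×10^-12 F. dV/dt = V₀ω·−sin(ωt); at ωt = 1.45656 rad this factor is -0.9935.
I_d = C dV/dt = (8.841×10^-12)(5.76)(1.53×10^4)(-0.9935) = -7.74×10^-7 A.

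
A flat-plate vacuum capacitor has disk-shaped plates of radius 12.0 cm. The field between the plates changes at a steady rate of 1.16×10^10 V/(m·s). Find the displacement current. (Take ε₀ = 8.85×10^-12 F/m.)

The displacement current is ε₀ times dΦ_E/dt = ε₀ A dE/dt = (8.85×10^-12)(0.04524)(1.16×10^10) = 4.64×10^-3 A.

4.64×10^-3 A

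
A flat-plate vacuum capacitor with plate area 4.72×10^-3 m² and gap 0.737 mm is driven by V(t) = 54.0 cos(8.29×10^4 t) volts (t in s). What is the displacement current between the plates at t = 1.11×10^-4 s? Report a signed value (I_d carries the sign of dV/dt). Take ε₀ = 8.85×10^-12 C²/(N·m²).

dV/dt = (54.0)(8.29×10^4)·−sin(9.2019) = -9.895×10^5 V/s.
I_d = C dV/dt with C = ε₀A/d = (8.85×10^-12)(4.72×10^-3)/(7.37×10^-4) = 5.668×10^-11 F, so I_d = (5.668×10^-11)(-9.895×10^5) = -5.61×10^-5 A.

-5.61×10^-5 A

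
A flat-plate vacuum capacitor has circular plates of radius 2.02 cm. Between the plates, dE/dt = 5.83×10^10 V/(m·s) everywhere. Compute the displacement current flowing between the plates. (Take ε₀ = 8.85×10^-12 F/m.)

6.61×10^-4 A

The displacement current is ε₀ times dΦ_E/dt = ε₀ A dE/dt = (8.85×10^-12)(1.282×10^-3)(5.83×10^10) = 6.61×10^-4 A.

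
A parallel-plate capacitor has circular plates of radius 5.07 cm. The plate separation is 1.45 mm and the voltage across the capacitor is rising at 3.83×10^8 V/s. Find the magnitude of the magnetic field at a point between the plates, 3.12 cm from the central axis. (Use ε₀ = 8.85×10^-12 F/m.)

With E = V/d, dE/dt = 2.641×10^11 V/(m·s) and πR² = 8.075×10^-3 m², giving I_d = ε₀ πR² dE/dt = 0.01887 A.
∮B·dl = μ₀ I_d,enc with I_d,enc = I_d r²/R² = 7.146×10^-3 A; so B = μ₀ I_d,enc/(2πr) = 4.58×10^-8 T.

4.58×10^-8 T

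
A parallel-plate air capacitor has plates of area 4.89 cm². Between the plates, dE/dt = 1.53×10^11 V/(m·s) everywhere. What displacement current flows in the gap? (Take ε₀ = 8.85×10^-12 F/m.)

I_d = ε₀ A (dE/dt) = (8.85×10^-12)(4.89×10^-4 m²)(1.53×10^11) = 6.62×10^-4 A.

6.62×10^-4 A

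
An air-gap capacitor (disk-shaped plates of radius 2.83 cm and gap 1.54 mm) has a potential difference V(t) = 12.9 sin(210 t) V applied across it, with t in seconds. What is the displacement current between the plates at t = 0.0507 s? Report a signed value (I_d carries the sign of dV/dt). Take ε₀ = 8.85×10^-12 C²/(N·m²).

-1.34×10^-8 A

dE/dt = (V₀ω/d)·cos(ωt) with ωt = 10.647 rad: (12.9)(210)(-0.3416)/(1.54×10^-3) = -6.009×10^5 V/(m·s).
I_d = ε₀ A dE/dt = (8.85×10^-12)(2.516×10^-3)(-6.009×10^5) = -1.34×10^-8 A.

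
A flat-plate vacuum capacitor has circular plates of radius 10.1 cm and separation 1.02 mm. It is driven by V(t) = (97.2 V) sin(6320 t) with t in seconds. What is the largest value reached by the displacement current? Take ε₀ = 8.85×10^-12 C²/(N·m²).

The displacement current equals the conduction current C dV/dt, which peaks at C V₀ ω.
With C = ε₀A/d = (8.85×10^-12)(0.03205)/(1.02×10^-3) = 2.781×10^-10 F and ω = 6320 rad/s, I_d,max = (2.781×10^-10)(97.2)(6320) = 1.71×10^-4 A.

1.71×10^-4 A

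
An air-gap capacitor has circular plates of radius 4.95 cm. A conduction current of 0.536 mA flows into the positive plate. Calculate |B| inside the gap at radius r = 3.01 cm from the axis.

1.32×10^-9 T

Between the plates the displacement current equals the wire current: I_d = 0.536 mA = 5.36×10^-4 A.
For r < R the Ampère–Maxwell law gives B(2πr) = μ₀ I_d (r²/R²), so B = μ₀ I_d r/(2πR²) = (4π×10^-7)(5.36×10^-4)(0.0301)/(2π·0.0495²) = 1.32×10^-9 T.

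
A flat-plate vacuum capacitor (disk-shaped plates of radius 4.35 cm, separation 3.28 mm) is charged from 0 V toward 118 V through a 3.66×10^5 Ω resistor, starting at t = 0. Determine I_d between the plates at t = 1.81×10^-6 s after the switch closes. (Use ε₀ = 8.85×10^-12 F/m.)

2.37×10^-4 A

C = ε₀A/d = (8.85×10^-12)(5.945×10^-3)/(3.28×10^-3) = 1.604×10^-11 F and τ = RC = 5.871×10^-6 s. I_d in the gap equals the RC charging current.
I_d(t) = (V₀/R) e^(−t/τ) = 3.224×10^-4 · e^(−0.3083) = 2.37×10^-4 A.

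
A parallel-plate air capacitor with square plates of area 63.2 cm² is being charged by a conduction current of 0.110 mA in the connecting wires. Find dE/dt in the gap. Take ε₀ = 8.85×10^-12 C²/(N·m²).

1.97×10^9 V/(m·s)

Charge continuity gives I_d = I = 1.10×10^-4 A between the plates.
Since I_d = ε₀ A dE/dt, dE/dt = I_d/(ε₀A) = (1.10×10^-4)/((8.85×10^-12)(6.32×10^-3)) = 1.97×10^9 V/(m·s).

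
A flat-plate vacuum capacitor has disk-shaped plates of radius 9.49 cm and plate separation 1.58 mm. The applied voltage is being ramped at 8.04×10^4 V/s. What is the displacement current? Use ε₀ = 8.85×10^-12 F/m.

E = V/d so dE/dt = (dV/dt)/d = 5.089×10^7 V/(m·s), and I_d = ε₀ A dE/dt = (8.85×10^-12)(0.02829)(5.089×10^7) = 1.27×10^-5 A.

1.27×10^-5 A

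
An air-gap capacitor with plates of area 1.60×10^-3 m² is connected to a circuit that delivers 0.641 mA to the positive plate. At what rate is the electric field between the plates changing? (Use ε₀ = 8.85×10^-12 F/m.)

4.53×10^10 V/(m·s)

Charge continuity gives I_d = I = 6.41×10^-4 A between the plates.
Since I_d = ε₀ A dE/dt, dE/dt = I_d/(ε₀A) = (6.41×10^-4)/((8.85×10^-12)(1.60×10^-3)) = 4.53×10^10 V/(m·s).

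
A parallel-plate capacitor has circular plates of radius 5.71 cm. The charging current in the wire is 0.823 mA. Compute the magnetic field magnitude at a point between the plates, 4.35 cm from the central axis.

Between the plates the displacement current equals the wire current: I_d = 0.823 mA = 8.23×10^-4 A.
∮B·dl = μ₀ I_d,enc with I_d,enc = I_d r²/R² = 4.776×10^-4 A; so B = μ₀ I_d,enc/(2πr) = 2.20×10^-9 T.

2.20×10^-9 T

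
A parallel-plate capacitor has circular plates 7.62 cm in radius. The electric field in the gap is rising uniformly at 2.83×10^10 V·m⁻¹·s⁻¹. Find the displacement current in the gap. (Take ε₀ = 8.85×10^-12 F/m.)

The displacement current is ε₀ times dΦ_E/dt = ε₀ A dE/dt = (8.85×10^-12)(0.01824)(2.83×10^10) = 4.57×10^-3 A.

4.57×10^-3 A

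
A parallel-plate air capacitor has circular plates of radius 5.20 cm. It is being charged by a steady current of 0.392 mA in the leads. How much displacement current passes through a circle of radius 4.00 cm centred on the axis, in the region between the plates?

Between the plates the displacement current equals the wire current: I_d = 0.392 mA = 3.92×10^-4 A.
Since J_d is uniform, the enclosed fraction is (r/R)² = 0.5917, giving I_d,enc = 2.32×10^-4 A.

2.32×10^-4 A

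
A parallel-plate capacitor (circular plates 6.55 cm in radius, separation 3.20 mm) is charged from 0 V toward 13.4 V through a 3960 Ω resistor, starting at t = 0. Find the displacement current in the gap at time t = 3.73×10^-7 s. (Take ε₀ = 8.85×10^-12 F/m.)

C = ε₀A/d = (8.85×10^-12)(0.01348)/(3.20×10^-3) = 3.728×10^-11 F and τ = RC = 1.476×10^-7 s. I_d in the gap equals the RC charging current.
I_d(t) = (V₀/R) e^(−t/τ) = 3.384×10^-3 · e^(−2.527) = 2.70×10^-4 A.

2.70×10^-4 A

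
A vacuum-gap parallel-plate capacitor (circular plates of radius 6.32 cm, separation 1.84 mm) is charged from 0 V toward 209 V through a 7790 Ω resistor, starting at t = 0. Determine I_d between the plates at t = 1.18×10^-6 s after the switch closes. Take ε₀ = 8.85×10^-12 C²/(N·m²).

C = ε₀A/d = (8.85×10^-12)(0.01255)/(1.84×10^-3) = 6.036×10^-11 F and τ = RC = 4.702×10^-7 s. I_d in the gap equals the RC charging current.
I_d(t) = (V₀/R) e^(−t/τ) = 0.02683 · e^(−2.510) = 2.18×10^-3 A.

2.18×10^-3 A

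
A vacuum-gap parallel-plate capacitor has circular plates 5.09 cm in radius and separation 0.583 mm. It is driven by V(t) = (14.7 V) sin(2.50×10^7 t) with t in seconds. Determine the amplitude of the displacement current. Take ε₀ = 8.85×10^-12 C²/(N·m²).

The displacement current equals the conduction current C dV/dt, which peaks at C V₀ ω.
With C = ε₀A/d = (8.85×10^-12)(8.139×10^-3)/(5.83×10^-4) = 1.236×10^-10 F and ω = 2.50×10^7 rad/s, I_d,max = (1.236×10^-10)(14.7)(2.50×10^7) = 0.0454 A.

0.0454 A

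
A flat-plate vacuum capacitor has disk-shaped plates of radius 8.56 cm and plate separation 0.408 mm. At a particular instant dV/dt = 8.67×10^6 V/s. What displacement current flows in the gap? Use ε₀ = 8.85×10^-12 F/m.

4.33×10^-3 A

C = ε₀A/d = (8.85×10^-12)(0.02302)/(4.08×10^-4) = 4.993×10^-10 F.
I_d = C dV/dt = (4.993×10^-10)(8.67×10^6) = 4.33×10^-3 A.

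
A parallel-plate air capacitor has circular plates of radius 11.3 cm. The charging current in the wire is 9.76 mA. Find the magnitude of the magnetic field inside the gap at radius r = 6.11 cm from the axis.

By continuity the displacement current in the gap matches the conduction current: I_d = 9.76×10^-3 A.
For r < R the Ampère–Maxwell law gives B(2πr) = μ₀ I_d (r²/R²), so B = μ₀ I_d r/(2πR²) = (4π×10^-7)(9.76×10^-3)(0.0611)/(2π·0.113²) = 9.34×10^-9 T.

9.34×10^-9 T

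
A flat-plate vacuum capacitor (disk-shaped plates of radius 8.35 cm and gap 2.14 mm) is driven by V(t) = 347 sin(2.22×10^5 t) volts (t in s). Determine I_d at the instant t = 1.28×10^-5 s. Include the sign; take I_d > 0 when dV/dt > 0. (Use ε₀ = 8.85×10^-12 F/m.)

-6.67×10^-3 A

dE/dt = (V₀ω/d)·cos(ωt) with ωt = 2.8416 rad: (347)(2.22×10^5)(-0.9553)/(2.14×10^-3) = -3.439×10^10 V/(m·s).
I_d = ε₀ A dE/dt = (8.85×10^-12)(0.02190)(-3.439×10^10) = -6.67×10^-3 A.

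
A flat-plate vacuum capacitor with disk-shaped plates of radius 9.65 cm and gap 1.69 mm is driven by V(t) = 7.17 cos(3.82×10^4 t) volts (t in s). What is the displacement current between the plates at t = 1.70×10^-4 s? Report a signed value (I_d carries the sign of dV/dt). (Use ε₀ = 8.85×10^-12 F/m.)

-8.78×10^-6 A

dV/dt = (7.17)(3.82×10^4)·−sin(6.494) = -5.731×10^4 V/s.
I_d = C dV/dt with C = ε₀A/d = (8.85×10^-12)(0.02926)/(1.69×10^-3) = 1.532×10^-10 F, so I_d = (1.532×10^-10)(-5.731×10^4) = -8.78×10^-6 A.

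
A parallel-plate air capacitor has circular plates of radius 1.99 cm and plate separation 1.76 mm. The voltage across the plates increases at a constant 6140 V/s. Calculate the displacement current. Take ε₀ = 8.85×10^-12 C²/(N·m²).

3.84×10^-8 A

The displacement current equals the charging current C dV/dt. With C = ε₀A/d = (8.85×10^-12)(1.244×10^-3)/(1.76×10^-3) = 6.255×10^-12 F, I_d = (6.255×10^-12)(6140) = 3.84×10^-8 A.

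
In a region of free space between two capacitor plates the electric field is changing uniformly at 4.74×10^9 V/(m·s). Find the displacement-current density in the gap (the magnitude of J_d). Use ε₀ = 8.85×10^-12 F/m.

0.0419 A/m²

J_d = ε₀ dE/dt = (8.85×10^-12)(4.74×10^9) = 0.0419 A/m².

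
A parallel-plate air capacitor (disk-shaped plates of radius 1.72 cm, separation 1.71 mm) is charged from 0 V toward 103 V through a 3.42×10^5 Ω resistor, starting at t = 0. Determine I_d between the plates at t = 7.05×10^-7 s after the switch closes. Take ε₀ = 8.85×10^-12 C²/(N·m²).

1.96×10^-4 A

C = ε₀A/d = (8.85×10^-12)(9.294×10^-4)/(1.71×10^-3) = 4.810×10^-12 F, so τ = RC = 1.645×10^-6 s.
The conduction current is I(t) = (V₀/R) e^(−t/τ), and the displacement current between the plates equals it.
t/τ = 0.4286; I_d = (103/3.42×10^5) · e^(−0.4286) = (3.012×10^-4)(0.6514) = 1.96×10^-4 A.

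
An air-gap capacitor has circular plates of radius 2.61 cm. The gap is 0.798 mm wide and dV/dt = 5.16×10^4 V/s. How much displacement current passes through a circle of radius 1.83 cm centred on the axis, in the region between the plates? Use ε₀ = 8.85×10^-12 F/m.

6.02×10^-7 A

dE/dt = (dV/dt)/d = 6.466×10^7 V/(m·s); I_d = ε₀(πR²)(dE/dt) = (8.85×10^-12)(2.140×10^-3)(6.466×10^7) = 1.225×10^-6 A.
The field is uniform, so I_d,enc = I_d (r/R)² = (1.225×10^-6)(1.83/2.61)² = 6.02×10^-7 A.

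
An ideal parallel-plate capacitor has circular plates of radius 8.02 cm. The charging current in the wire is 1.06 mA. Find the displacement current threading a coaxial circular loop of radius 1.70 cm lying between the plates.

No conduction current crosses the gap, so I_d there equals the 1.06×10^-3 A in the leads.
Through an area πr² the displacement current is I_d·(πr²/πR²) = I_d (r/R)² = 4.76×10^-5 A.

4.76×10^-5 A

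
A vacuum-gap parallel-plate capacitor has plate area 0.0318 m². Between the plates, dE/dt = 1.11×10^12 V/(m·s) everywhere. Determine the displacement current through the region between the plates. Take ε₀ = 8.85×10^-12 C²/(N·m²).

0.312 A

The displacement current is ε₀ times dΦ_E/dt = ε₀ A dE/dt = (8.85×10^-12)(0.0318)(1.11×10^12) = 0.312 A.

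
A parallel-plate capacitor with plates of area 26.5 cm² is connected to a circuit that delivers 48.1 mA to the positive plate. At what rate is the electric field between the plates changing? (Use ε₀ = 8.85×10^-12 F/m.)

2.05×10^12 V/(m·s)

By continuity, I_d in the gap equals the 48.1 mA flowing in the wire.
Inverting I_d = ε₀ A dE/dt gives dE/dt = 0.0481 / (8.85×10^-12 · 2.65×10^-3) = 2.05×10^12 V/(m·s).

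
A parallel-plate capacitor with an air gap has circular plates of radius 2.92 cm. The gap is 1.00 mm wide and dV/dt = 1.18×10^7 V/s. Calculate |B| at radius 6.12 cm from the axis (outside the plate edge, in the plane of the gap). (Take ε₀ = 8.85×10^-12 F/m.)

With E = V/d, dE/dt = 1.180×10^10 V/(m·s) and πR² = 2.679×10^-3 m², giving I_d = ε₀ πR² dE/dt = 2.798×10^-4 A.
Outside the plates the loop encloses all of I_d, so B·2πr = μ₀ I_d and B = 9.14×10^-10 T.

9.14×10^-10 T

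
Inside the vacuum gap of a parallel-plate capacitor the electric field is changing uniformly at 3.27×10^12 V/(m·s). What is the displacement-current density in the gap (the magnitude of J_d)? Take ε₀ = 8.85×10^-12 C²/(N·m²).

The displacement-current density is ε₀ ∂E/∂t = (8.85×10^-12)(3.27×10^12) = 28.9 A/m².

28.9 A/m²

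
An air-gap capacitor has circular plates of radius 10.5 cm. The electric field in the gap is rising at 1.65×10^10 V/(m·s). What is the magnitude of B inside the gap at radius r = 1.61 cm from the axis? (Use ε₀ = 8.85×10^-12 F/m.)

Total displacement current: I_d = ε₀(πR²)(dE/dt) = (8.85×10^-12)(0.03464)(1.65×10^10) = 5.058×10^-3 A.
∮B·dl = μ₀ I_d,enc with I_d,enc = I_d r²/R² = 1.189×10^-4 A; so B = μ₀ I_d,enc/(2πr) = 1.48×10^-9 T.

1.48×10^-9 T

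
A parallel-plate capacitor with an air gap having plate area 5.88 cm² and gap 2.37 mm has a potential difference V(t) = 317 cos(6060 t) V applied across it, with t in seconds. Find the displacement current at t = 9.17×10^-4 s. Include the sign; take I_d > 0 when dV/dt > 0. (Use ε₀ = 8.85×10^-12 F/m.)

2.80×10^-6 A

C = ε₀A/d = (8.85×10^-12)(5.88×10^-4)/(2.37×10^-3) = 2.196×10^-12 F. dV/dt = V₀ω·−sin(ωt); at ωt = 5.55702 rad this factor is 0.6640.
I_d = C dV/dt = (2.196×10^-12)(317)(6060)(0.6640) = 2.80×10^-6 A.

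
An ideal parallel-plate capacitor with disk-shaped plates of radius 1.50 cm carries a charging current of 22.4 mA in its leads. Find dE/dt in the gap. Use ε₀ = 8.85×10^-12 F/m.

3.58×10^12 V/(m·s)

The displacement current between the plates equals the conduction current, I_d = 22.4 mA.
Then dE/dt = I_d/(ε₀A) = 3.58×10^12 V/(m·s).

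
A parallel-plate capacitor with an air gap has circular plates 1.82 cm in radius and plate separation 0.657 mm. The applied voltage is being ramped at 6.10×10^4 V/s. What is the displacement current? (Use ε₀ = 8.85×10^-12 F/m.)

The field between the plates is E = V/d, so dE/dt = (6.10×10^4)/(6.57×10^-4 m) = 9.285×10^7 V/(m·s).
I_d = ε₀ A (dE/dt) = (8.85×10^-12)(1.041×10^-3)(9.285×10^7) = 8.55×10^-7 A.

8.55×10^-7 A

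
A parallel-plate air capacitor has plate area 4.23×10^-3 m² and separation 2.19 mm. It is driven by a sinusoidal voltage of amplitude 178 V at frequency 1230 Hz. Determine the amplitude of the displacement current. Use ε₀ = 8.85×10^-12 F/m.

2.35×10^-5 A

(dE/dt)_max = V₀ω/d = 6.281×10^8 V/(m·s); ω = 2πf = 7728 rad/s.
I_d,max = ε₀ A (dE/dt)_max = (8.85×10^-12)(4.23×10^-3)(6.281×10^8) = 2.35×10^-5 A.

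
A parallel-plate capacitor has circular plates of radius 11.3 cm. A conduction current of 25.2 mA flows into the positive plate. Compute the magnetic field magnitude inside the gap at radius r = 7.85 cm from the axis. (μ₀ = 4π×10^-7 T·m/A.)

3.10×10^-8 T

By continuity the displacement current in the gap matches the conduction current: I_d = 0.0252 A.
An Ampèrian loop of radius r encloses a fraction (r/R)² of I_d. Then B·2πr = μ₀ I_d (r/R)², giving B = μ₀ I_d r/(2πR²) = 3.10×10^-8 T.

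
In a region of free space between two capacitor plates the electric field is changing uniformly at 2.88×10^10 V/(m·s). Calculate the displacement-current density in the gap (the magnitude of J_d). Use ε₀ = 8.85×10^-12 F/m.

J_d = ε₀ dE/dt = (8.85×10^-12)(2.88×10^10) = 0.255 A/m².

0.255 A/m²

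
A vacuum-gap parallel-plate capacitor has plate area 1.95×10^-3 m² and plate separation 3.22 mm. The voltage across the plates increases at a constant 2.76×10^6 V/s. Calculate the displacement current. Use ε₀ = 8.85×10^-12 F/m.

1.48×10^-5 A

E = V/d so dE/dt = (dV/dt)/d = 8.571×10^8 V/(m·s), and I_d = ε₀ A dE/dt = (8.85×10^-12)(1.95×10^-3)(8.571×10^8) = 1.48×10^-5 A.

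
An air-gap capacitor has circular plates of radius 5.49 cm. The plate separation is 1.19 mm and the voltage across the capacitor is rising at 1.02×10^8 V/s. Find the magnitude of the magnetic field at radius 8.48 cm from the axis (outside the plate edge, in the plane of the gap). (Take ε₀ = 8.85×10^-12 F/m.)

With E = V/d, dE/dt = 8.571×10^10 V/(m·s) and πR² = 9.469×10^-3 m², giving I_d = ε₀ πR² dE/dt = 7.183×10^-3 A.
For r ≥ R the full I_d is enclosed: B = μ₀ I_d/(2πr) = (4π×10^-7)(7.183×10^-3)/(2π·0.0848) = 1.69×10^-8 T.

1.69×10^-8 T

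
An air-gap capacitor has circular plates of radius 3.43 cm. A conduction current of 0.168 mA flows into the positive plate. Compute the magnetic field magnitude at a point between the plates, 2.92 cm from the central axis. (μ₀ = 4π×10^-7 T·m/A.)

8.34×10^-10 T

Between the plates the displacement current equals the wire current: I_d = 0.168 mA = 1.68×10^-4 A.
∮B·dl = μ₀ I_d,enc with I_d,enc = I_d r²/R² = 1.218×10^-4 A; so B = μ₀ I_d,enc/(2πr) = 8.34×10^-10 T.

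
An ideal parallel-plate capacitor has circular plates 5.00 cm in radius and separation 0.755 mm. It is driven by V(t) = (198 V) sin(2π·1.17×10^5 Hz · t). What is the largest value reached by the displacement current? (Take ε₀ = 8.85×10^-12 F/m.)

0.0134 A

(dE/dt)_max = V₀ω/d = 1.928×10^11 V/(m·s); ω = 2πf = 7.351×10^5 rad/s.
I_d,max = ε₀ A (dE/dt)_max = (8.85×10^-12)(7.854×10^-3)(1.928×10^11) = 0.0134 A.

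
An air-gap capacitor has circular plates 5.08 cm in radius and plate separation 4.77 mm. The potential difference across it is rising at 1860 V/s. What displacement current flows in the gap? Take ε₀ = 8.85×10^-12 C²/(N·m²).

2.80×10^-8 A

C = ε₀A/d = (8.85×10^-12)(8.107×10^-3)/(4.77×10^-3) = 1.504×10^-11 F.
I_d = C dV/dt = (1.504×10^-11)(1860) = 2.80×10^-8 A.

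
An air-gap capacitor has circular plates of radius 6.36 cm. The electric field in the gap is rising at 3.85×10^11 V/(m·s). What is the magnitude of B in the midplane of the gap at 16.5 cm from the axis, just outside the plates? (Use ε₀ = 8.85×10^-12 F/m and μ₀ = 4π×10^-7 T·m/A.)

5.25×10^-8 T

I_d = ε₀ dΦ_E/dt = ε₀ πR² (dE/dt) = (8.85×10^-12)(0.01271)(3.85×10^11) = 0.04331 A through the full plate area.
For r ≥ R the full I_d is enclosed: B = μ₀ I_d/(2πr) = (4π×10^-7)(0.04331)/(2π·0.165) = 5.25×10^-8 T.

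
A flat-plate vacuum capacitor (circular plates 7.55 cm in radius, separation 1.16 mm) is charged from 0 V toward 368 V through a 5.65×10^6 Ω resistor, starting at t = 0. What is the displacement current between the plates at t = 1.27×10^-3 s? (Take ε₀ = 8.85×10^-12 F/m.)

C = ε₀A/d = (8.85×10^-12)(0.01791)/(1.16×10^-3) = 1.366×10^-10 F and τ = RC = 7.718×10^-4 s. I_d in the gap equals the RC charging current.
I_d(t) = (V₀/R) e^(−t/τ) = 6.513×10^-5 · e^(−1.646) = 1.26×10^-5 A.

1.26×10^-5 A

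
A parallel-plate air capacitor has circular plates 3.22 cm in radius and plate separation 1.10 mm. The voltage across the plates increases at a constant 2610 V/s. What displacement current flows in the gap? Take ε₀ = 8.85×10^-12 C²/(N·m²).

6.84×10^-8 A

C = ε₀A/d = (8.85×10^-12)(3.257×10^-3)/(1.10×10^-3) = 2.620×10^-11 F.
I_d = C dV/dt = (2.620×10^-11)(2610) = 6.84×10^-8 A.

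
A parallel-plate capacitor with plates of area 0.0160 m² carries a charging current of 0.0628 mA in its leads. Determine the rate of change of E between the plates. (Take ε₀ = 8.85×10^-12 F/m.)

Charge continuity gives I_d = I = 6.28×10^-5 A between the plates.
Since I_d = ε₀ A dE/dt, dE/dt = I_d/(ε₀A) = (6.28×10^-5)/((8.85×10^-12)(0.0160)) = 4.44×10^8 V/(m·s).

4.44×10^8 V/(m·s)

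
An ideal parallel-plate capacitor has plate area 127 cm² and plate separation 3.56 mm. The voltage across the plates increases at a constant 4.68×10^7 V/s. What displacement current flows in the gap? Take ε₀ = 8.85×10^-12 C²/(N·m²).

The displacement current equals the charging current C dV/dt. With C = ε₀A/d = (8.85×10^-12)(0.0127)/(3.56×10^-3) = 3.157×10^-11 F, I_d = (3.157×10^-11)(4.68×10^7) = 1.48×10^-3 A.

1.48×10^-3 A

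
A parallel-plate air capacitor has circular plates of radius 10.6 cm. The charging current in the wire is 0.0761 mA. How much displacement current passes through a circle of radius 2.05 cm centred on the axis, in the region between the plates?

2.85×10^-6 A

By continuity the displacement current in the gap matches the conduction current: I_d = 7.61×10^-5 A.
The field is uniform, so I_d,enc = I_d (r/R)² = (7.61×10^-5)(2.05/10.6)² = 2.85×10^-6 A.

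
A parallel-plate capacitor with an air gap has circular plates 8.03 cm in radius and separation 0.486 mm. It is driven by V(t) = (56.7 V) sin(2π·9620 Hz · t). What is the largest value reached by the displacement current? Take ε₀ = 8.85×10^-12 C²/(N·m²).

1.26×10^-3 A

The displacement current equals the conduction current C dV/dt, which peaks at C V₀ ω.
With C = ε₀A/d = (8.85×10^-12)(0.02026)/(4.86×10^-4) = 3.689×10^-10 F and ω = 2πf = 6.044×10^4 rad/s, I_d,max = (3.689×10^-10)(56.7)(6.044×10^4) = 1.26×10^-3 A.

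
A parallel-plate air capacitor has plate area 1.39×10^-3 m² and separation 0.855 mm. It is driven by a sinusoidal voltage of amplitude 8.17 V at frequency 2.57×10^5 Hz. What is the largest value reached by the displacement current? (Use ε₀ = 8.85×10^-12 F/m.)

The displacement current equals the conduction current C dV/dt, which peaks at C V₀ ω.
With C = ε₀A/d = (8.85×10^-12)(1.39×10^-3)/(8.55×10^-4) = 1.439×10^-11 F and ω = 2πf = 1.615×10^6 rad/s, I_d,max = (1.439×10^-11)(8.17)(1.615×10^6) = 1.90×10^-4 A.

1.90×10^-4 A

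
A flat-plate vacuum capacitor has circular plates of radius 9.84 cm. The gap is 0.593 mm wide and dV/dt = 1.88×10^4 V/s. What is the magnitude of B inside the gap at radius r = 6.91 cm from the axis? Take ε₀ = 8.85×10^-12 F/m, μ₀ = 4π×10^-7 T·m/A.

With E = V/d, dE/dt = 3.170×10^7 V/(m·s) and πR² = 0.03042 m², giving I_d = ε₀ πR² dE/dt = 8.534×10^-6 A.
An Ampèrian loop of radius r encloses a fraction (r/R)² of I_d. Then B·2πr = μ₀ I_d (r/R)², giving B = μ₀ I_d r/(2πR²) = 1.22×10^-11 T.

1.22×10^-11 T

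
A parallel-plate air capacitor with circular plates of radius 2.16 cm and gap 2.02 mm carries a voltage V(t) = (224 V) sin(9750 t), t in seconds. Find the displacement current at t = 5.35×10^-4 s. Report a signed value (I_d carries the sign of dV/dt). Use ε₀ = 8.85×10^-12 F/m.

dV/dt = (224)(9750)·cos(5.21625) = 1.054×10^6 V/s.
I_d = C dV/dt with C = ε₀A/d = (8.85×10^-12)(1.466×10^-3)/(2.02×10^-3) = 6.423×10^-12 F, so I_d = (6.423×10^-12)(1.054×10^6) = 6.77×10^-6 A.

6.77×10^-6 A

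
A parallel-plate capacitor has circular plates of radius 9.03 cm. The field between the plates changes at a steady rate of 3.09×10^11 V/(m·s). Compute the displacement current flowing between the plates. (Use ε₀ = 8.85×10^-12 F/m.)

I_d = ε₀ A (dE/dt) = (8.85×10^-12)(0.02562 m²)(3.09×10^11) = 0.0701 A.

0.0701 A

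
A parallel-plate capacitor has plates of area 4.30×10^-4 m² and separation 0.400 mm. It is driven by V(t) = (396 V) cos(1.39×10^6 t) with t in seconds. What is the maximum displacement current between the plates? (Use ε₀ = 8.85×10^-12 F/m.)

5.24×10^-3 A

The displacement current equals the conduction current C dV/dt, which peaks at C V₀ ω.
With C = ε₀A/d = (8.85×10^-12)(4.30×10^-4)/(4.00×10^-4) = 9.514×10^-12 F and ω = 1.39×10^6 rad/s, I_d,max = (9.514×10^-12)(396)(1.39×10^6) = 5.24×10^-3 A.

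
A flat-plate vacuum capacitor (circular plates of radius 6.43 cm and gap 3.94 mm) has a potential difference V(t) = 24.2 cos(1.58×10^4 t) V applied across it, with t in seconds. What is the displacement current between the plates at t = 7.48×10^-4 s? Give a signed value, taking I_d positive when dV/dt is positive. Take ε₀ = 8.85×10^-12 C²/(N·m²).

7.59×10^-6 A

dE/dt = (V₀ω/d)·−sin(ωt) with ωt = 11.8184 rad: (24.2)(1.58×10^4)(0.6802)/(3.94×10^-3) = 6.601×10^7 V/(m·s).
I_d = ε₀ A dE/dt = (8.85×10^-12)(0.01299)(6.601×10^7) = 7.59×10^-6 A.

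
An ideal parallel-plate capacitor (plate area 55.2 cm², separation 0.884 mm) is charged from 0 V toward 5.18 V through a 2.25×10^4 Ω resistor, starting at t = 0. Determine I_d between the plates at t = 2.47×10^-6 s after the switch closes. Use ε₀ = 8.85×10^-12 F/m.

With C = ε₀A/d = (8.85×10^-12)(5.52×10^-3)/(8.84×10^-4) = 5.526×10^-11 F, the time constant is τ = RC = 1.243×10^-6 s, so t/τ = 1.987 and e^(−t/τ) = 0.1371.
I_d = I_cond = (V₀/R) e^(−t/τ) = (2.302×10^-4)(0.1371) = 3.16×10^-5 A.

3.16×10^-5 A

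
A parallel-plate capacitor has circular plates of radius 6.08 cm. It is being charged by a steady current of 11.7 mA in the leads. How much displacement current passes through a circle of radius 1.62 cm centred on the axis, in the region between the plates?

Between the plates the displacement current equals the wire current: I_d = 11.7 mA = 0.0117 A.
Through an area πr² the displacement current is I_d·(πr²/πR²) = I_d (r/R)² = 8.31×10^-4 A.

8.31×10^-4 A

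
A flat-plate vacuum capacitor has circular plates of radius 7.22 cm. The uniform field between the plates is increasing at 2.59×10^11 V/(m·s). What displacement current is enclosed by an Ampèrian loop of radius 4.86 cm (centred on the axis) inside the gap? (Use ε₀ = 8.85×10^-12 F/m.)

0.0170 A

Through the whole plate area (πR² = 0.01638 m²), I_d = ε₀ πR² dE/dt = 0.03755 A.
Since J_d is uniform, the enclosed fraction is (r/R)² = 0.4531, giving I_d,enc = 0.0170 A.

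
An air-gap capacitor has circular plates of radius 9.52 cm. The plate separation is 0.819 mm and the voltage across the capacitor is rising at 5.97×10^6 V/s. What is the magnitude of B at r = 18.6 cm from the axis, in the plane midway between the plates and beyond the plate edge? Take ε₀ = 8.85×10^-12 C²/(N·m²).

dE/dt = (dV/dt)/d = 7.289×10^9 V/(m·s); I_d = ε₀(πR²)(dE/dt) = (8.85×10^-12)(0.02847)(7.289×10^9) = 1.837×10^-3 A.
For r ≥ R the full I_d is enclosed: B = μ₀ I_d/(2πr) = (4π×10^-7)(1.837×10^-3)/(2π·0.186) = 1.98×10^-9 T.

1.98×10^-9 T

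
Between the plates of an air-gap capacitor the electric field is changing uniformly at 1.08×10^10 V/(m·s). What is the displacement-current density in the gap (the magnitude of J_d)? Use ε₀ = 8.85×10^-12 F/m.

0.0956 A/m²

J_d = ε₀ dE/dt = (8.85×10^-12)(1.08×10^10) = 0.0956 A/m².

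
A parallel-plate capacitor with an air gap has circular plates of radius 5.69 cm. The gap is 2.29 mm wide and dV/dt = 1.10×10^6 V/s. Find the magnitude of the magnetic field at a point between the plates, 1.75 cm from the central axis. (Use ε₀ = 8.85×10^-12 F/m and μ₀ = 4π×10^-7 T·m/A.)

4.67×10^-11 T

dE/dt = (dV/dt)/d = 4.803×10^8 V/(m·s); I_d = ε₀(πR²)(dE/dt) = (8.85×10^-12)(0.01017)(4.803×10^8) = 4.323×10^-5 A.
An Ampèrian loop of radius r encloses a fraction (r/R)² of I_d. Then B·2πr = μ₀ I_d (r/R)², giving B = μ₀ I_d r/(2πR²) = 4.67×10^-11 T.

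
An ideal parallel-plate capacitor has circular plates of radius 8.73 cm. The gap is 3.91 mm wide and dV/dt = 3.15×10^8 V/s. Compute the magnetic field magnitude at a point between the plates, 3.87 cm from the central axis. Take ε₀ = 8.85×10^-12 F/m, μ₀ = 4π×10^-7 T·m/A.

dE/dt = (dV/dt)/d = 8.056×10^10 V/(m·s); I_d = ε₀(πR²)(dE/dt) = (8.85×10^-12)(0.02394)(8.056×10^10) = 0.01707 A.
An Ampèrian loop of radius r encloses a fraction (r/R)² of I_d. Then B·2πr = μ₀ I_d (r/R)², giving B = μ₀ I_d r/(2πR²) = 1.73×10^-8 T.

1.73×10^-8 T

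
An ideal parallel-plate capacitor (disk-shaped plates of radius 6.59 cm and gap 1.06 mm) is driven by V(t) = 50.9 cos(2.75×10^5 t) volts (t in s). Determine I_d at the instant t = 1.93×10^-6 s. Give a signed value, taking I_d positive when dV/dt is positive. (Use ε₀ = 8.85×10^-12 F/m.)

-8.07×10^-4 A

dE/dt = (V₀ω/d)·−sin(ωt) with ωt = 0.53075 rad: (50.9)(2.75×10^5)(-0.5062)/(1.06×10^-3) = -6.684×10^9 V/(m·s).
I_d = ε₀ A dE/dt = (8.85×10^-12)(0.01364)(-6.684×10^9) = -8.07×10^-4 A.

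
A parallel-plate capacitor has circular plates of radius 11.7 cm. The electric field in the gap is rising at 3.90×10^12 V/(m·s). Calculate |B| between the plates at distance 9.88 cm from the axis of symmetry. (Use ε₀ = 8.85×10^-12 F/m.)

2.14×10^-6 T

I_d = ε₀ dΦ_E/dt = ε₀ πR² (dE/dt) = (8.85×10^-12)(0.04301)(3.90×10^12) = 1.484 A through the full plate area.
∮B·dl = μ₀ I_d,enc with I_d,enc = I_d r²/R² = 1.058 A; so B = μ₀ I_d,enc/(2πr) = 2.14×10^-6 T.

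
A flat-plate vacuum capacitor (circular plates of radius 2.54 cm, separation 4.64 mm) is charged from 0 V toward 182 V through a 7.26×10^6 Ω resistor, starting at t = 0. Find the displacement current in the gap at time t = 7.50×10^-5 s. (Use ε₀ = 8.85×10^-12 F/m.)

1.73×10^-6 A

With C = ε₀A/d = (8.85×10^-12)(2.027×10^-3)/(4.64×10^-3) = 3.866×10^-12 F, the time constant is τ = RC = 2.807×10^-5 s, so t/τ = 2.672 and e^(−t/τ) = 0.06911.
I_d = I_cond = (V₀/R) e^(−t/τ) = (2.507×10^-5)(0.06911) = 1.73×10^-6 A.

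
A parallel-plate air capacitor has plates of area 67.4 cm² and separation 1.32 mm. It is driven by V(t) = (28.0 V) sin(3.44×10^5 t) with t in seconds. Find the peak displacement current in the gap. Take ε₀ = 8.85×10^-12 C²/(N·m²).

The displacement current equals the conduction current C dV/dt, which peaks at C V₀ ω.
With C = ε₀A/d = (8.85×10^-12)(6.74×10^-3)/(1.32×10^-3) = 4.519×10^-11 F and ω = 3.44×10^5 rad/s, I_d,max = (4.519×10^-11)(28.0)(3.44×10^5) = 4.35×10^-4 A.

4.35×10^-4 A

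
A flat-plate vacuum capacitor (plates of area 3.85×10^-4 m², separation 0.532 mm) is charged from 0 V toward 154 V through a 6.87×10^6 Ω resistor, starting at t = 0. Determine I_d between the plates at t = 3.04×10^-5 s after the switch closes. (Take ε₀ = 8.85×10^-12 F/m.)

1.12×10^-5 A

C = ε₀A/d = (8.85×10^-12)(3.85×10^-4)/(5.32×10^-4) = 6.405×10^-12 F, so τ = RC = 4.400×10^-5 s.
The conduction current is I(t) = (V₀/R) e^(−t/τ), and the displacement current between the plates equals it.
t/τ = 0.6909; I_d = (154/6.87×10^6) · e^(−0.6909) = (2.242×10^-5)(0.5011) = 1.12×10^-5 A.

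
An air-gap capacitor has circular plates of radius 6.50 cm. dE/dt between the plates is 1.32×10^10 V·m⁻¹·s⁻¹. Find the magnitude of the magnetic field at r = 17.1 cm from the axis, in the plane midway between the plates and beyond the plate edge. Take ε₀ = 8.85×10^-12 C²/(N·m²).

I_d = ε₀ dΦ_E/dt = ε₀ πR² (dE/dt) = (8.85×10^-12)(0.01327)(1.32×10^10) = 1.550×10^-3 A through the full plate area.
Outside the plates the loop encloses all of I_d, so B·2πr = μ₀ I_d and B = 1.81×10^-9 T.

1.81×10^-9 T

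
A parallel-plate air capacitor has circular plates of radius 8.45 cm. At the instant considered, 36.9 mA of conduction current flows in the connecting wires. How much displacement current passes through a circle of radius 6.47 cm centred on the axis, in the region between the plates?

Between the plates the displacement current equals the wire current: I_d = 36.9 mA = 0.0369 A.
The field is uniform, so I_d,enc = I_d (r/R)² = (0.0369)(6.47/8.45)² = 0.0216 A.

0.0216 A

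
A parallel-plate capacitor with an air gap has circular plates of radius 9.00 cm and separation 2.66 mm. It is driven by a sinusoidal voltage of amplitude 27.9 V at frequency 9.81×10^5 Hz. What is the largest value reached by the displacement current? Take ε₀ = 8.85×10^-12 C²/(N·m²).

0.0146 A

The displacement current equals the conduction current C dV/dt, which peaks at C V₀ ω.
With C = ε₀A/d = (8.85×10^-12)(0.02545)/(2.66×10^-3) = 8.467×10^-11 F and ω = 2πf = 6.164×10^6 rad/s, I_d,max = (8.467×10^-11)(27.9)(6.164×10^6) = 0.0146 A.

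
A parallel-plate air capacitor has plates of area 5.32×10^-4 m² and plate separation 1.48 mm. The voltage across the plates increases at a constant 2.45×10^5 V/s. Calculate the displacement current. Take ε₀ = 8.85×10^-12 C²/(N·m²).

C = ε₀A/d = (8.85×10^-12)(5.32×10^-4)/(1.48×10^-3) = 3.181×10^-12 F.
I_d = C dV/dt = (3.181×10^-12)(2.45×10^5) = 7.79×10^-7 A.

7.79×10^-7 A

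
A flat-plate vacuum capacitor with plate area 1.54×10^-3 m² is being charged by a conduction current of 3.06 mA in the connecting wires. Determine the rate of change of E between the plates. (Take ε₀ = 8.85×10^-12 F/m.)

2.25×10^11 V/(m·s)

The displacement current between the plates equals the conduction current, I_d = 3.06 mA.
Then dE/dt = I_d/(ε₀A) = 2.25×10^11 V/(m·s).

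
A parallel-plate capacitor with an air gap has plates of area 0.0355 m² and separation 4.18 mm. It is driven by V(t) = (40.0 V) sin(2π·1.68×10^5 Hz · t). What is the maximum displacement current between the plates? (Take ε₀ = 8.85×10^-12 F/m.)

3.17×10^-3 A

The displacement current equals the conduction current C dV/dt, which peaks at C V₀ ω.
With C = ε₀A/d = (8.85×10^-12)(0.0355)/(4.18×10^-3) = 7.516×10^-11 F and ω = 2πf = 1.056×10^6 rad/s, I_d,max = (7.516×10^-11)(40.0)(1.056×10^6) = 3.17×10^-3 A.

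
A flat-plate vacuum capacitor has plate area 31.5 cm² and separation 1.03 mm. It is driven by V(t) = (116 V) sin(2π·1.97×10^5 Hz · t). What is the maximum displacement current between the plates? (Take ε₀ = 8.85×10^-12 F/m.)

3.89×10^-3 A

C = ε₀A/d = (8.85×10^-12)(3.15×10^-3)/(1.03×10^-3) = 2.707×10^-11 F; ω = 2πf = 1.238×10^6 rad/s.
I_d = C dV/dt, so |I_d|_max = C V₀ ω = (2.707×10^-11)(116)(1.238×10^6) = 3.89×10^-3 A.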